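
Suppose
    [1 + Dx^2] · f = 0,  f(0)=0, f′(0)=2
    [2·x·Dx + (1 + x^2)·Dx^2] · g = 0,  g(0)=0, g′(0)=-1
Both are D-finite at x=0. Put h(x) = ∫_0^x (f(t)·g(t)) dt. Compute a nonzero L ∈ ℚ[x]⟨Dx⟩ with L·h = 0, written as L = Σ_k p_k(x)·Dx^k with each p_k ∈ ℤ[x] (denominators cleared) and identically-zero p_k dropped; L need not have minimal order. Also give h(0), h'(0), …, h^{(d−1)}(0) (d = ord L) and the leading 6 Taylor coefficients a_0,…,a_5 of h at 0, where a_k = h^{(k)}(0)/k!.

f: a_k = 0, 2, 0, -1/3, 0, 1/60, …
g: a_k = 0, -1, 0, 1/3, 0, -1/5, …
Product ⇒ symmetric product L₀, ord ≤ 4.
∫: right-multiply L₀ by Dx.
L = (10 + 26·x^2 + 11·x^4 + 4·x^6 + x^8)·Dx + (12·x + 20·x^3 + 12·x^5 + 4·x^7)·Dx^2 + (12 + 32·x^2 + 18·x^4 + 8·x^6 + 2·x^8)·Dx^3 + (12·x + 20·x^3 + 12·x^5 + 4·x^7)·Dx^4 + (2 + 6·x^2 + 7·x^4 + 4·x^6 + x^8)·Dx^5  (order 5).
h: a_k = 0, 0, 0, -2/3, 0, 1/5, …
ICs: h(0) = 0, h′(0) = 0, h′′(0) = 0, h′′′(0) = -4, h′′′′(0) = 0.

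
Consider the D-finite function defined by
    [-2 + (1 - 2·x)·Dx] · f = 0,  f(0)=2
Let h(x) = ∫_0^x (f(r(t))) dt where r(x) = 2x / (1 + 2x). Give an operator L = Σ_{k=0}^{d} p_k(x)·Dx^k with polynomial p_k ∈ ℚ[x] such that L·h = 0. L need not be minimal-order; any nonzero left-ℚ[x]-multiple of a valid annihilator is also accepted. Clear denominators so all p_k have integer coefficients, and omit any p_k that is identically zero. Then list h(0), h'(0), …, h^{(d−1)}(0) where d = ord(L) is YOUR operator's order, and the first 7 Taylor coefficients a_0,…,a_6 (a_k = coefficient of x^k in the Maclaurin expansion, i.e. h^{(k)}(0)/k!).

f: a_k = 2, 4, 8, 16, 32, 64, 128, …
h₀=f(r): pull back L_f along r ⇒ L₀.
Integrate: L := L₀·Dx.
L = 4·Dx + (-1 + 4·x^2)·Dx^2  (order 2).
h: a_k = 0, 2, 4, 16/3, 8, 64/5, 64/3, …
ICs: h(0) = 0, h′(0) = 2.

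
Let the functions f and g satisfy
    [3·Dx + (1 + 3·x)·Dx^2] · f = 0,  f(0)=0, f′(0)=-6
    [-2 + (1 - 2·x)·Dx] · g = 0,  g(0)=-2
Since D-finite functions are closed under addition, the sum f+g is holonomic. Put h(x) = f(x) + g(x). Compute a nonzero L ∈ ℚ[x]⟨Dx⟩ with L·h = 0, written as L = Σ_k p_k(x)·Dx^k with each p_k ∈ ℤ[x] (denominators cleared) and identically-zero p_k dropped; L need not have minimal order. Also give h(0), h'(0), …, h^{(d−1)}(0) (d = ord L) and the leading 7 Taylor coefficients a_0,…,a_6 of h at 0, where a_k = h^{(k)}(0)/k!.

L = (-144 - 72·x)·Dx + (-6 - 216·x - 144·x^2)·Dx^2 + (7 + 13·x - 36·x^2 - 36·x^3)·Dx^3  (order 3).
h: a_k = -2, -10, 1, -34, 17/2, -806/5, 115, …
ICs: h(0) = -2, h′(0) = -10, h′′(0) = 2.

f: a_k = 0, -6, 9, -18, 81/2, -486/5, 243, …
g: a_k = -2, -4, -8, -16, -32, -64, -128, …
h₀=f+g: left-lcm gives L₀, ord ≤ 3.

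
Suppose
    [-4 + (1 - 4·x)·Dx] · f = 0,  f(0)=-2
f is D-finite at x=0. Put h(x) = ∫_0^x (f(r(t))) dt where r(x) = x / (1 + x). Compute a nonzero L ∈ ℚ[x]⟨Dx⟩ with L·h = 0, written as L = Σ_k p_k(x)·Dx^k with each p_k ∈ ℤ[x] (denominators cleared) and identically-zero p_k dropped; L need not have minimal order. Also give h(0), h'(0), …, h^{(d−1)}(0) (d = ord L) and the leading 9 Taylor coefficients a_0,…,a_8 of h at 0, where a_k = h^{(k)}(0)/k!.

L = 4·Dx + (-1 + 2·x + 3·x^2)·Dx^2  (order 2).
h: a_k = 0, -2, -4, -8, -18, -216/5, -108, -1944/7, -729, …
ICs: h(0) = 0, h′(0) = -2.

f: a_k = -2, -8, -32, -128, -512, -2048, -8192, -32768, -131072, …
Substitute x→r, Dx→(1/r')Dx; clear ⇒ L₀.
h=∫₀ˣh₀: take L = L₀·Dx.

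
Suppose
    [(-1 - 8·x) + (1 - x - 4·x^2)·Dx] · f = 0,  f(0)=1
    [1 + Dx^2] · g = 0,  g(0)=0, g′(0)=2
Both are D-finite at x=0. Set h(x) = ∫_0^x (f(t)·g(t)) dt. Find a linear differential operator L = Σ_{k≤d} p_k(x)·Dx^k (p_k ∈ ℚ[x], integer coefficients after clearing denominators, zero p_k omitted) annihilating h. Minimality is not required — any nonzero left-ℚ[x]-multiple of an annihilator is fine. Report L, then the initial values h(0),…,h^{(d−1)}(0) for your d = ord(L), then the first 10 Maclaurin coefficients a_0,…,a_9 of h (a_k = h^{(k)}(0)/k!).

f: a_k = 1, 1, 5, 9, 29, 65, 181, 441, 1165, 2929, …
g: a_k = 0, 2, 0, -1/3, 0, 1/60, 0, -1/2520, 0, 1/181440, …
L₀ := L_f ⊗_s L_g (sym. prod.), ord ≤ 2.
∫: right-multiply L₀ by Dx.
L = (7 + x + 4·x^2)·Dx + (2 + 16·x)·Dx^2 + (-1 + x + 4·x^2)·Dx^3  (order 3).
h: a_k = 0, 0, 1, 2/3, 29/12, 53/15, 1127/120, 7621/420, 888089/20160, 2168417/22680, …
ICs: h(0) = 0, h′(0) = 0, h′′(0) = 2.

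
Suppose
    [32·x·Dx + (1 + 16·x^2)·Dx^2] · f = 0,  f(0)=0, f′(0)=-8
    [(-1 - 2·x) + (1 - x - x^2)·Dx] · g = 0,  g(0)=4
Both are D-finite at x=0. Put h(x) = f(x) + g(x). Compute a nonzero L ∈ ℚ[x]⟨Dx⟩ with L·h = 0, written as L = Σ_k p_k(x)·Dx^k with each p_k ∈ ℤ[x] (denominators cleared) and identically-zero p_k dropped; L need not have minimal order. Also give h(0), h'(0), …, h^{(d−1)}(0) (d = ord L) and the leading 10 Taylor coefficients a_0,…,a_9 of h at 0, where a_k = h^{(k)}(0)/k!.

L = (64 - 256·x - 3904·x^2 - 6912·x^3 - 9696·x^4 - 1536·x^6)·Dx + (-25 - 24·x + 542·x^2 - 780·x^3 - 6800·x^4 - 6560·x^5 - 768·x^6 - 1536·x^7)·Dx^2 + (2 + 17·x + 62·x^2 + 202·x^3 + 445·x^4 - 1136·x^5 - 576·x^6 - 256·x^7 - 256·x^8)·Dx^3  (order 3).
h: a_k = 4, -4, 8, 164/3, 20, -1888/5, 52, 33356/7, 136, -522308/9, …
ICs: h(0) = 4, h′(0) = -4, h′′(0) = 16.

f: a_k = 0, -8, 0, 128/3, 0, -2048/5, 0, 32768/7, 0, -524288/9, …
g: a_k = 4, 4, 8, 12, 20, 32, 52, 84, 136, 220, …
Weyl lclm of L_f,L_g ⇒ L₀ (ord ≤ 3).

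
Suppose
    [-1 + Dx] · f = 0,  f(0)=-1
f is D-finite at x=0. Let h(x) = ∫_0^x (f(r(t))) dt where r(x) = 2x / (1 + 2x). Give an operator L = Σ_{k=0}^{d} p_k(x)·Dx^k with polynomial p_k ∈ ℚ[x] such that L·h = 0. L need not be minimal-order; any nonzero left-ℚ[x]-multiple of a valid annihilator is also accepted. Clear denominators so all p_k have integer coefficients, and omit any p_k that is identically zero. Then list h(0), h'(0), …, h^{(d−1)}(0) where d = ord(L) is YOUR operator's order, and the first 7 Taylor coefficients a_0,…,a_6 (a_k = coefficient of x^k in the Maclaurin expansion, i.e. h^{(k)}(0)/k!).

L = -2·Dx + (1 + 4·x + 4·x^2)·Dx^2  (order 2).
h: a_k = 0, -1, -1, 2/3, -1/3, -2/15, 38/45, …
ICs: h(0) = 0, h′(0) = -1.

f: a_k = -1, -1, -1/2, -1/6, -1/24, -1/120, -1/720, …
h₀=f(r): pull back L_f along r ⇒ L₀.
h=∫₀ˣh₀: take L = L₀·Dx.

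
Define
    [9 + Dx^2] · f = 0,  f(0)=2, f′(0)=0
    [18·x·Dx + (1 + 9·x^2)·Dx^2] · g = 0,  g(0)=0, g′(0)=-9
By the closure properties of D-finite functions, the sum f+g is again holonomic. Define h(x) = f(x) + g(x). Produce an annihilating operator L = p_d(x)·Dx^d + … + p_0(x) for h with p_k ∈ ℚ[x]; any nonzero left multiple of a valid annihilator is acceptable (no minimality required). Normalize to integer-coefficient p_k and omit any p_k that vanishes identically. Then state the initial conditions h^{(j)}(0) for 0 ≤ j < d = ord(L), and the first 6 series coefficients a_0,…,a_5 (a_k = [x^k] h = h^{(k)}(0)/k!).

f: a_k = 2, 0, -9, 0, 27/4, 0, …
g: a_k = 0, -9, 0, 27, 0, -729/5, …
L₀ := lclm(L_f,L_g); ord L₀ ≤ 2+2.
L = (-1782·x + 20412·x^3 + 13122·x^5)·Dx + (-9 + 567·x^2 + 6561·x^4 + 6561·x^6)·Dx^2 + (-198·x + 2268·x^3 + 1458·x^5)·Dx^3 + (-1 + 63·x^2 + 729·x^4 + 729·x^6)·Dx^4  (order 4).
h: a_k = 2, -9, -9, 27, 27/4, -729/5, …
ICs: h(0) = 2, h′(0) = -9, h′′(0) = -18, h′′′(0) = 162.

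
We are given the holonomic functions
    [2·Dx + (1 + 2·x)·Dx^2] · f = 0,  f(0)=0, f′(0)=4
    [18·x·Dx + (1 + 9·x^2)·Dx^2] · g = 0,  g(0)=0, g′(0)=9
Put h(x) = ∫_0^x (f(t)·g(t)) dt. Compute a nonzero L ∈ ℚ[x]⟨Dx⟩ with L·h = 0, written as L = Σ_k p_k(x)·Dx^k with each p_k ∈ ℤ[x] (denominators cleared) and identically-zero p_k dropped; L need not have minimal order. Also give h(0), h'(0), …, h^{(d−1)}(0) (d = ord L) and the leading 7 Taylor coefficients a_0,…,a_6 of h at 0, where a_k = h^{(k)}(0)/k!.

L = (792 + 3024·x + 22680·x^2 + 102384·x^3 + 174960·x^4 + 151632·x^5 + 104976·x^7)·Dx^2 + (332 + 4752·x + 28908·x^2 + 127008·x^3 + 351216·x^4 + 542376·x^5 + 408240·x^6 + 157464·x^7 + 367416·x^8)·Dx^3 + (44 + 916·x + 6696·x^2 + 27252·x^3 + 85860·x^4 + 193428·x^5 + 279936·x^6 + 224532·x^7 + 157464·x^8 + 209952·x^9)·Dx^4 + (10 + 76·x + 418·x^2 + 1728·x^3 + 5391·x^4 + 12960·x^5 + 24948·x^6 + 34992·x^7 + 29889·x^8 + 26244·x^9 + 26244·x^10)·Dx^5  (order 5).
h: a_k = 0, 0, 0, 12, -9, -12, 6, …
ICs: h(0) = 0, h′(0) = 0, h′′(0) = 0, h′′′(0) = 72, h′′′′(0) = -216.

f: a_k = 0, 4, -4, 16/3, -8, 64/5, -64/3, …
g: a_k = 0, 9, 0, -27, 0, 729/5, 0, …
f·g: L₀ = L_f ⊗_s L_g, ord ≤ 2·2.
∫: right-multiply L₀ by Dx.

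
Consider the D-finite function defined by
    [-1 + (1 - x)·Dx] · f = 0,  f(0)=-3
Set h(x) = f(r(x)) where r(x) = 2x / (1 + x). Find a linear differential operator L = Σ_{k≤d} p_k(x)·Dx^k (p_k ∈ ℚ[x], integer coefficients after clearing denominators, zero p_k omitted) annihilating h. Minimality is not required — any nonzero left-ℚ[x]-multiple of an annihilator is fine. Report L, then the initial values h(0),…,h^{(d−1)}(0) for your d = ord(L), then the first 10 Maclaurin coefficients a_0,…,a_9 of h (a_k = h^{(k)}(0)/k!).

f: a_k = -3, -3, -3, -3, -3, -3, -3, -3, -3, -3, …
f∘r: x↦r, Dx↦Dx/r' in L_f ⇒ L₀.
L = 2 + (-1 + x^2)·Dx  (order 1).
h: a_k = -3, -6, -6, -6, -6, -6, -6, -6, -6, -6, …
ICs: h(0) = -3.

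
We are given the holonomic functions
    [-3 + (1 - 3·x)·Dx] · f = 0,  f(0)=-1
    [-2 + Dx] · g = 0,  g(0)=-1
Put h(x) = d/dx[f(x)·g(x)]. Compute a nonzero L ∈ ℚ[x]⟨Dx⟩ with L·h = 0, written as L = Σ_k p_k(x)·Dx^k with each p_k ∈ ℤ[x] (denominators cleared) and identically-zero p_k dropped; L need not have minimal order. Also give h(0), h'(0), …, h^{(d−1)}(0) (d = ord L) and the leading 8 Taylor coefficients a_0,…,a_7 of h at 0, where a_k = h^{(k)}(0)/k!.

f: a_k = -1, -3, -9, -27, -81, -243, -729, -2187, …
g: a_k = -1, -2, -2, -4/3, -2/3, -4/15, -4/45, -8/315, …
Product ⇒ symmetric product L₀, ord ≤ 1.
h=h₀': d/dx-closure on L₀ ⇒ L.
L = (34 - 60·x + 36·x^2) + (-5 + 21·x - 18·x^2)·Dx  (order 1).
h: a_k = 5, 34, 157, 1892/3, 7099/3, 25558/3, 1341803/45, 32203288/315, …
ICs: h(0) = 5.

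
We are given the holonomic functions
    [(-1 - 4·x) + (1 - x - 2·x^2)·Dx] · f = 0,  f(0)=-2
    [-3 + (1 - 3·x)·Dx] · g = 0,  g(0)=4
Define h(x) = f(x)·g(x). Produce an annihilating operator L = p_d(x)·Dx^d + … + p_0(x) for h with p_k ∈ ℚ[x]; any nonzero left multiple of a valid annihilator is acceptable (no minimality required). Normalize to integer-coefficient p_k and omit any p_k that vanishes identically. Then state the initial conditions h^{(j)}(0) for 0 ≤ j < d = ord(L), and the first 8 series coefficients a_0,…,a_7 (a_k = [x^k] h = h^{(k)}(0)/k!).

f: a_k = -2, -2, -6, -10, -22, -42, -86, -170, …
g: a_k = 4, 12, 36, 108, 324, 972, 2916, 8748, …
Sym-product of L_f,L_g gives L₀ (≤ ord 1).
L = (-4 + 2·x + 18·x^2) + (1 - 4·x + x^2 + 6·x^3)·Dx  (order 1).
h: a_k = -8, -32, -120, -400, -1288, -4032, -12440, -38000, …
ICs: h(0) = -8.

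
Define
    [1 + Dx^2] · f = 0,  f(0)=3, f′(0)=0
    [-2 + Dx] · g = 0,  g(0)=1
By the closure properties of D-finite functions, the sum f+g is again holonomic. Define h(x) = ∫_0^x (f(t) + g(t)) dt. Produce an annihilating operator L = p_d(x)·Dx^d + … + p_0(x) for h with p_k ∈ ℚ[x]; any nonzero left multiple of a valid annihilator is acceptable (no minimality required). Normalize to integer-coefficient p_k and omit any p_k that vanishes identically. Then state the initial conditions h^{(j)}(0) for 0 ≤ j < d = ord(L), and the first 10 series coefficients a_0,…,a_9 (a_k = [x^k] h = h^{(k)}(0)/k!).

L = -2·Dx + Dx^2 - 2·Dx^3 + Dx^4  (order 4).
h: a_k = 0, 4, 1, 1/6, 1/3, 19/120, 2/45, 61/5040, 1/315, 37/51840, …
ICs: h(0) = 0, h′(0) = 4, h′′(0) = 2, h′′′(0) = 1.

f: a_k = 3, 0, -3/2, 0, 1/8, 0, -1/240, 0, 1/13440, 0, …
g: a_k = 1, 2, 2, 4/3, 2/3, 4/15, 4/45, 8/315, 2/315, 4/2835, …
L₀ := lclm(L_f,L_g); ord L₀ ≤ 2+1.
Integrate: L := L₀·Dx.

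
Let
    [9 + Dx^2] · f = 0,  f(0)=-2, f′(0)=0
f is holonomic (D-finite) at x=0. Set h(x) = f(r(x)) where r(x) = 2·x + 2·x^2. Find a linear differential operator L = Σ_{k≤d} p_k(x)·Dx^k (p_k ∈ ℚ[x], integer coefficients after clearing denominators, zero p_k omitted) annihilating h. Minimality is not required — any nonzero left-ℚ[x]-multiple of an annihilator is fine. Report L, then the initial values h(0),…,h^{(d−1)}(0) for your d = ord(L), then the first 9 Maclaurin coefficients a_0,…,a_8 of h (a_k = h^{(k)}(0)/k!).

f: a_k = -2, 0, 9, 0, -27/4, 0, 81/40, 0, -729/2240, …
h₀=f(r): pull back L_f along r ⇒ L₀.
L = (36 + 216·x + 432·x^2 + 288·x^3) - 2·Dx + (1 + 2·x)·Dx^2  (order 2).
h: a_k = -2, 0, 36, 72, -72, -432, -2592/5, 1728/5, 61344/35, …
ICs: h(0) = -2, h′(0) = 0.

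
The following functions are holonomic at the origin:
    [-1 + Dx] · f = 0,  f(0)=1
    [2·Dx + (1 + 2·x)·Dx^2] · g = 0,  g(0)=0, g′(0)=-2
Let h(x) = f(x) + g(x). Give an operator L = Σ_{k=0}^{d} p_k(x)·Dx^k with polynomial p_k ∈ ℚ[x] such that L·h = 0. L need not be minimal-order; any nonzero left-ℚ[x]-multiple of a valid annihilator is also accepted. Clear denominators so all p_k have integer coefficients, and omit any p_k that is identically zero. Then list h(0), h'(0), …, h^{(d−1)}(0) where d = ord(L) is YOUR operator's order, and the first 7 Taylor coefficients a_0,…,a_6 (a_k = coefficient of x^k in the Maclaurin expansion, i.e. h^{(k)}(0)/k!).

L = (-10 - 4·x)·Dx + (7 - 4·x - 4·x^2)·Dx^2 + (3 + 8·x + 4·x^2)·Dx^3  (order 3).
h: a_k = 1, -1, 5/2, -5/2, 97/24, -767/120, 7681/720, …
ICs: h(0) = 1, h′(0) = -1, h′′(0) = 5.

f: a_k = 1, 1, 1/2, 1/6, 1/24, 1/120, 1/720, …
g: a_k = 0, -2, 2, -8/3, 4, -32/5, 32/3, …
f+g: L₀ = lclm(L_f,L_g), ord ≤ 1+2.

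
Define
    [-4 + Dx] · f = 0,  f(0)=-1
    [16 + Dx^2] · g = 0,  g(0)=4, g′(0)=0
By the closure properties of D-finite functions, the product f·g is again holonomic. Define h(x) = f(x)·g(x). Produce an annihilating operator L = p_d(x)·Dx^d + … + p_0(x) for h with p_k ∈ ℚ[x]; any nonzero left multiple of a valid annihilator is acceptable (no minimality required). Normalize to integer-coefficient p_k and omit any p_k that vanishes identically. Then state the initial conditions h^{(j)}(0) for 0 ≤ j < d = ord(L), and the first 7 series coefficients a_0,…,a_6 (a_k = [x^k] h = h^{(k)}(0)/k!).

f: a_k = -1, -4, -8, -32/3, -32/3, -128/15, -256/45, …
g: a_k = 4, 0, -32, 0, 128/3, 0, -1024/45, …
f·g: L₀ = L_f ⊗_s L_g, ord ≤ 1·2.
L = 32 - 8·Dx + Dx^2  (order 2).
h: a_k = -4, -16, 0, 256/3, 512/3, 2048/15, 0, …
ICs: h(0) = -4, h′(0) = -16.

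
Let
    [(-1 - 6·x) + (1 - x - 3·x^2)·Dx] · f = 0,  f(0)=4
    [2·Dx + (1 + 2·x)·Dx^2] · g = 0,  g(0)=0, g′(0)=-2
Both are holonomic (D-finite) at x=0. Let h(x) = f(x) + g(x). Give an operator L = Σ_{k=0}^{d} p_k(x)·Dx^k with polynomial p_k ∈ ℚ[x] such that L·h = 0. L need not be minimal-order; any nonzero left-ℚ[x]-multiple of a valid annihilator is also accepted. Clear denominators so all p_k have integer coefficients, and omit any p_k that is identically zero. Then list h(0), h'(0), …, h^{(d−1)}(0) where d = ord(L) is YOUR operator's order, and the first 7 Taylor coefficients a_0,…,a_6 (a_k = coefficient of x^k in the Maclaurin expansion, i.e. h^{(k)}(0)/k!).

L = (74 + 412·x + 948·x^2 + 864·x^3 + 648·x^4)·Dx + (17 + 212·x + 890·x^2 + 1644·x^3 + 1764·x^4 + 1080·x^5)·Dx^2 + (-5 - 27·x - 33·x^2 + 68·x^3 + 276·x^4 + 396·x^5 + 216·x^6)·Dx^3  (order 3).
h: a_k = 4, 2, 18, 76/3, 80, 768/5, 1196/3, …
ICs: h(0) = 4, h′(0) = 2, h′′(0) = 36.

f: a_k = 4, 4, 16, 28, 76, 160, 388, …
g: a_k = 0, -2, 2, -8/3, 4, -32/5, 32/3, …
Sum ⇒ L₀ = lclm(L_f,L_g) in ℚ(x)⟨Dx⟩.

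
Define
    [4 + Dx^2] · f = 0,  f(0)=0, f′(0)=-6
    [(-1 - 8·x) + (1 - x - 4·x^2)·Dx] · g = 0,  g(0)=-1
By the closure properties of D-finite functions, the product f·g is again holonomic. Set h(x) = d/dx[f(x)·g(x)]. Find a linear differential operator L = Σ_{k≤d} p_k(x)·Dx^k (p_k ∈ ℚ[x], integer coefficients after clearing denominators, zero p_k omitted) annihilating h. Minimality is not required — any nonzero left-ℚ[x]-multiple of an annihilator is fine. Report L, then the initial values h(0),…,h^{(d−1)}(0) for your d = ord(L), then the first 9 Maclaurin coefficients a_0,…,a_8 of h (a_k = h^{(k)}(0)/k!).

f: a_k = 0, -6, 0, 4, 0, -4/5, 0, 8/105, 0, …
g: a_k = -1, -1, -5, -9, -29, -65, -181, -441, -1165, …
Sym-product of L_f,L_g gives L₀ (≤ ord 2).
Differentiate: ansatz ord ≤ ord L₀ ⇒ L.
L = (18 - 8·x - 28·x^2 + 32·x^3 + 64·x^4) + (4 + 34·x + 24·x^2 + 64·x^3)·Dx + (-1 + x^2 + 8·x^3 + 16·x^4)·Dx^2  (order 2).
h: a_k = 6, 12, 78, 200, 774, 10644/5, 102262/15, 2010224/105, 5942938/105, …
ICs: h(0) = 6, h′(0) = 12.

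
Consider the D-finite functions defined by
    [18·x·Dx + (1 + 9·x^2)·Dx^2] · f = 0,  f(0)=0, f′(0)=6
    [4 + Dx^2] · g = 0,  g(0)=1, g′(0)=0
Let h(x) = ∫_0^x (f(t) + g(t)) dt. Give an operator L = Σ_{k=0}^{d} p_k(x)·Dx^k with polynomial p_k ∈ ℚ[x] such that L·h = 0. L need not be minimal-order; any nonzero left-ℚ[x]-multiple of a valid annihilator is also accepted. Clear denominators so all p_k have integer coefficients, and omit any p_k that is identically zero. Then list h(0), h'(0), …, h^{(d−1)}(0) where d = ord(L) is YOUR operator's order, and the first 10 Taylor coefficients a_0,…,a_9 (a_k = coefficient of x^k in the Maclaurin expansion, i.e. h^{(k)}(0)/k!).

f: a_k = 0, 6, 0, -18, 0, 486/5, 0, -4374/7, 0, 4374, …
g: a_k = 1, 0, -2, 0, 2/3, 0, -4/45, 0, 2/315, 0, …
h₀=f+g: left-lcm gives L₀, ord ≤ 4.
∫: right-multiply L₀ by Dx.
L = (-3744·x + 37584·x^3 + 11664·x^5)·Dx^2 + (-28 + 864·x^2 + 10692·x^4 + 5832·x^6)·Dx^3 + (-936·x + 9396·x^3 + 2916·x^5)·Dx^4 + (-7 + 216·x^2 + 2673·x^4 + 1458·x^6)·Dx^5  (order 5).
h: a_k = 0, 1, 3, -2/3, -9/2, 2/15, 81/5, -4/315, -2187/28, 2/2835, …
ICs: h(0) = 0, h′(0) = 1, h′′(0) = 6, h′′′(0) = -4, h′′′′(0) = -108.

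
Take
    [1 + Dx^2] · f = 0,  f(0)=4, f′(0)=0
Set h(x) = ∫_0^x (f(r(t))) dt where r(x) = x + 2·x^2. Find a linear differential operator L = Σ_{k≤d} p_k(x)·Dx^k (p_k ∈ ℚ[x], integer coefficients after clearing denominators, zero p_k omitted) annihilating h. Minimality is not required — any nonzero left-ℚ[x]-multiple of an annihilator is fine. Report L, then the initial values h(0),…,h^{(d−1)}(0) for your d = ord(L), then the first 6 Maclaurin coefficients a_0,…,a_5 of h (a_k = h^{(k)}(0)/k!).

L = (1 + 12·x + 48·x^2 + 64·x^3)·Dx - 4·Dx^2 + (1 + 4·x)·Dx^3  (order 3).
h: a_k = 0, 4, 0, -2/3, -2, -47/30, …
ICs: h(0) = 0, h′(0) = 4, h′′(0) = 0.

f: a_k = 4, 0, -2, 0, 1/6, 0, …
Change of var in L_f (x↦r) gives L₀.
h=∫h₀ ⇒ L = L₀·Dx.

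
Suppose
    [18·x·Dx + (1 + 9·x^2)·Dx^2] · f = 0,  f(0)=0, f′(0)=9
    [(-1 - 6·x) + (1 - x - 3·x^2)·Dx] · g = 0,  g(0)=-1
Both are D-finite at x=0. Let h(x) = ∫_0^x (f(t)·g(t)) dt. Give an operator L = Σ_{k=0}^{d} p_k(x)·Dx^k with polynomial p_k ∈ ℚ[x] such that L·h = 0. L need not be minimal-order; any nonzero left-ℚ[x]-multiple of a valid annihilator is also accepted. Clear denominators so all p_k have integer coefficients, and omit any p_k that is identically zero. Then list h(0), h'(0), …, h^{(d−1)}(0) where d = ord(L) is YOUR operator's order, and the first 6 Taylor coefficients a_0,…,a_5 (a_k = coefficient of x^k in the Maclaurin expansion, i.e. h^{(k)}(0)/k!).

L = (6 + 18·x + 162·x^2)·Dx + (2 - 6·x + 36·x^2 + 162·x^3)·Dx^2 + (-1 + x - 6·x^2 + 9·x^3 + 27·x^4)·Dx^3  (order 3).
h: a_k = 0, 0, -9/2, -3, -9/4, -36/5, …
ICs: h(0) = 0, h′(0) = 0, h′′(0) = -9.

f: a_k = 0, 9, 0, -27, 0, 729/5, …
g: a_k = -1, -1, -4, -7, -19, -40, …
Product ⇒ symmetric product L₀, ord ≤ 2.
h=∫h₀ ⇒ L = L₀·Dx.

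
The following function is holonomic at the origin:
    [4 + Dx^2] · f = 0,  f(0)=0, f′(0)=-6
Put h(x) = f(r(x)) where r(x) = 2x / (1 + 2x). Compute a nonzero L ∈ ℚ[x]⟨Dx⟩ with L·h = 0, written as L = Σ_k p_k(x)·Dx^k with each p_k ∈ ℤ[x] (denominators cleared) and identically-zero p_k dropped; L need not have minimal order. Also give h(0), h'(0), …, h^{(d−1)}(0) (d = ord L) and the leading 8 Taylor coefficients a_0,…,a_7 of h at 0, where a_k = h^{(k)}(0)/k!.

f: a_k = 0, -6, 0, 4, 0, -4/5, 0, 8/105, …
Substitute x→r, Dx→(1/r')Dx; clear ⇒ L₀.
L = 16 + (4 + 24·x + 48·x^2 + 32·x^3)·Dx + (1 + 8·x + 24·x^2 + 32·x^3 + 16·x^4)·Dx^2  (order 2).
h: a_k = 0, -12, 24, -16, -96, 2752/5, -1920, 565504/105, …
ICs: h(0) = 0, h′(0) = -12.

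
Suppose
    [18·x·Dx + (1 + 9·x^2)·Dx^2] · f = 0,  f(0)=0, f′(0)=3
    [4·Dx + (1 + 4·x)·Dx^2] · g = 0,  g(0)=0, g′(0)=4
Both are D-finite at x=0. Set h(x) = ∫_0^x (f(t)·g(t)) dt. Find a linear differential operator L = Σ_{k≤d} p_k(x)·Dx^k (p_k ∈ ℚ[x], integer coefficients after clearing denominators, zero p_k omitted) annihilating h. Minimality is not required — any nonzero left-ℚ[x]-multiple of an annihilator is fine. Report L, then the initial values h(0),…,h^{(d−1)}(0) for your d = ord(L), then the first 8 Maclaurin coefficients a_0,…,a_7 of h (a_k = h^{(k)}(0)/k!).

f: a_k = 0, 3, 0, -9, 0, 243/5, 0, -2187/7, …
g: a_k = 0, 4, -8, 64/3, -64, 1024/5, -2048/3, 16384/7, …
L₀ := L_f ⊗_s L_g (sym. prod.), ord ≤ 4.
h=∫₀ˣh₀: take L = L₀·Dx.
L = (2448 + 17280·x + 76464·x^2 + 518400·x^3 + 1399680·x^4 + 2426112·x^5 + 1679616·x^7)·Dx^2 + (452 + 10800·x + 98028·x^2 + 491184·x^3 + 1840320·x^4 + 4339008·x^5 + 6531840·x^6 + 1259712·x^7 + 5878656·x^8)·Dx^3 + (136 + 1912·x + 18576·x^2 + 103608·x^3 + 389448·x^4 + 1100304·x^5 + 2239488·x^6 + 3277584·x^7 + 1259712·x^8 + 3359232·x^9)·Dx^4 + (13 + 176·x + 1234·x^2 + 6048·x^3 + 22833·x^4 + 68688·x^5 + 154224·x^6 + 279936·x^7 + 399492·x^8 + 209952·x^9 + 419904·x^10)·Dx^5  (order 5).
h: a_k = 0, 0, 0, 4, -6, 28/5, -20, 3084/35, …
ICs: h(0) = 0, h′(0) = 0, h′′(0) = 0, h′′′(0) = 24, h′′′′(0) = -144.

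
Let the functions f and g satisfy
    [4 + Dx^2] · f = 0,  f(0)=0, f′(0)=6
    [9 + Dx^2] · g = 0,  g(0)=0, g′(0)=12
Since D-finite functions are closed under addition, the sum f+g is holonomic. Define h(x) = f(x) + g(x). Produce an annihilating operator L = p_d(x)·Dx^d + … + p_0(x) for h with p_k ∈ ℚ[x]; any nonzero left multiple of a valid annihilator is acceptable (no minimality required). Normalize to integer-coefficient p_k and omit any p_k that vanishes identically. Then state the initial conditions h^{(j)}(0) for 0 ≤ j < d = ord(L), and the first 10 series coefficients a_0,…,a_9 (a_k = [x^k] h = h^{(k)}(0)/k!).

L = 36 + 13·Dx^2 + Dx^4  (order 4).
h: a_k = 0, 18, 0, -22, 0, 89/10, 0, -761/420, 0, 6689/30240, …
ICs: h(0) = 0, h′(0) = 18, h′′(0) = 0, h′′′(0) = -132.

f: a_k = 0, 6, 0, -4, 0, 4/5, 0, -8/105, 0, 4/945, …
g: a_k = 0, 12, 0, -18, 0, 81/10, 0, -243/140, 0, 243/1120, …
L₀ := lclm(L_f,L_g); ord L₀ ≤ 2+2.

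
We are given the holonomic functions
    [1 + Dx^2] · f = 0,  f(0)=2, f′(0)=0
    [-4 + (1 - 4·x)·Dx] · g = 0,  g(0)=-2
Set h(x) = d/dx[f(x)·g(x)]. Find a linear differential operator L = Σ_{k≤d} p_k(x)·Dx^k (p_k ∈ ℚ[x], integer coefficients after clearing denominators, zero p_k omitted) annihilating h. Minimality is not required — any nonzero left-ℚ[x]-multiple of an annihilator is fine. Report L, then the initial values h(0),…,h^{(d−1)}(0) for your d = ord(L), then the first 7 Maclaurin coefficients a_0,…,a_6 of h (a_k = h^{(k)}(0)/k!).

f: a_k = 2, 0, -1, 0, 1/12, 0, -1/360, …
g: a_k = -2, -8, -32, -128, -512, -2048, -8192, …
L₀ := L_f ⊗_s L_g (sym. prod.), ord ≤ 2.
Derive L from L₀ (diff closure).
L = (-31 - 8·x + 16·x^2) + (-8 + 32·x)·Dx + (1 - 8·x + 16·x^2)·Dx^2  (order 2).
h: a_k = -16, -124, -744, -11906/3, -59530/3, -2857439/30, -20002073/45, …
ICs: h(0) = -16, h′(0) = -124.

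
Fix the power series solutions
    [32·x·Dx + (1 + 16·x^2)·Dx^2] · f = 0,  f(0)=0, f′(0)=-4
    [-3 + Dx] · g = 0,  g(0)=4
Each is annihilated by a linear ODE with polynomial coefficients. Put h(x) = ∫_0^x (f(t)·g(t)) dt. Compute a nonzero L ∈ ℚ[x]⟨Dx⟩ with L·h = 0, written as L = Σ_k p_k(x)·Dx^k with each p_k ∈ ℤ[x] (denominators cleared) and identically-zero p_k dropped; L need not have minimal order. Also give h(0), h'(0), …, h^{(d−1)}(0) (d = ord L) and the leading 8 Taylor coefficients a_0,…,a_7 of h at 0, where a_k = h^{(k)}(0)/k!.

f: a_k = 0, -4, 0, 64/3, 0, -1024/5, 0, 16384/7, …
g: a_k = 4, 12, 18, 18, 27/2, 81/10, 81/20, 243/140, …
L₀ := L_f ⊗_s L_g (sym. prod.), ord ≤ 2.
h=∫h₀ ⇒ L = L₀·Dx.
L = (9 - 96·x + 144·x^2)·Dx + (-6 + 32·x - 96·x^2)·Dx^2 + (1 + 16·x^2)·Dx^3  (order 3).
h: a_k = 0, 0, -8, -16, 10/3, 184/5, -1223/15, -2106/7, …
ICs: h(0) = 0, h′(0) = 0, h′′(0) = -16.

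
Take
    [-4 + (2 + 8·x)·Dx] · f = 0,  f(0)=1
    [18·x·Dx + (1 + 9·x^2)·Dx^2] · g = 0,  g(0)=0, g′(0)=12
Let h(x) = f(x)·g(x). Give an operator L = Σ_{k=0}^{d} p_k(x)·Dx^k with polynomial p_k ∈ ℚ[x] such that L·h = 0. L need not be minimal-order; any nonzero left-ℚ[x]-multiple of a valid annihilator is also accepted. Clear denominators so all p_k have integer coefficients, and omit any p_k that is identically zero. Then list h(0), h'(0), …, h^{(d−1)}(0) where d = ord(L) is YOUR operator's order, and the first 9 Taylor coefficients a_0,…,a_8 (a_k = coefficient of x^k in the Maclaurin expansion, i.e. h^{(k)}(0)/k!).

L = (12 - 36·x - 36·x^2) + (-4 + 2·x + 108·x^2 + 144·x^3)·Dx + (1 + 8·x + 25·x^2 + 72·x^3 + 144·x^4)·Dx^2  (order 2).
h: a_k = 0, 12, 24, -60, -24, 732/5, 2904/5, -80028/35, 15336/35, …
ICs: h(0) = 0, h′(0) = 12.

f: a_k = 1, 2, -2, 4, -10, 28, -84, 264, -858, …
g: a_k = 0, 12, 0, -36, 0, 972/5, 0, -8748/7, 0, …
Product ⇒ symmetric product L₀, ord ≤ 2.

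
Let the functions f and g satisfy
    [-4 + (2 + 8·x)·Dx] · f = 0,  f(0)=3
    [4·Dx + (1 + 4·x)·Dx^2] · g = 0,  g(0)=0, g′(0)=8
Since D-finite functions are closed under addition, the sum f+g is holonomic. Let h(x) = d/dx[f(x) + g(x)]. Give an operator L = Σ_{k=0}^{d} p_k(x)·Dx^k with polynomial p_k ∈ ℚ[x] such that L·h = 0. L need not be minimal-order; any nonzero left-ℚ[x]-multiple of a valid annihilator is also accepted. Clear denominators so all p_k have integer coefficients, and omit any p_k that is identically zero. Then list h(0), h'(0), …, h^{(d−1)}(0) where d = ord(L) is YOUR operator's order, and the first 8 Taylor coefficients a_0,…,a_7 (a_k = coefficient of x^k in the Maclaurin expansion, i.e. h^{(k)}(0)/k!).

f: a_k = 3, 6, -6, 12, -30, 84, -252, 792, …
g: a_k = 0, 8, -16, 128/3, -128, 2048/5, -4096/3, 32768/7, …
Sum ⇒ L₀ = lclm(L_f,L_g) in ℚ(x)⟨Dx⟩.
Derive L from L₀ (diff closure).
L = 8 + (10 + 40·x)·Dx + (1 + 8·x + 16·x^2)·Dx^2  (order 2).
h: a_k = 14, -44, 164, -632, 2468, -9704, 38312, -151664, …
ICs: h(0) = 14, h′(0) = -44.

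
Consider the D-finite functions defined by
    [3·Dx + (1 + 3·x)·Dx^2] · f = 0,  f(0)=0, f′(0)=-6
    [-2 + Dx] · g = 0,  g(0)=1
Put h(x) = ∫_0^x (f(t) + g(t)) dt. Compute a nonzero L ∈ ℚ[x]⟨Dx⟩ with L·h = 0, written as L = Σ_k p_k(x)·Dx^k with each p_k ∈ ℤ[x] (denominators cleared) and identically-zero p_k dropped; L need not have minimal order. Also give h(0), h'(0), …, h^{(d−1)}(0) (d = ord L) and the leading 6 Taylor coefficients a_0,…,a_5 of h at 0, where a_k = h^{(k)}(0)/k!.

f: a_k = 0, -6, 9, -18, 81/2, -486/5, …
g: a_k = 1, 2, 2, 4/3, 2/3, 4/15, …
Weyl lclm of L_f,L_g ⇒ L₀ (ord ≤ 3).
∫: right-multiply L₀ by Dx.
L = (-48 - 36·x)·Dx^2 + (14 - 24·x - 36·x^2)·Dx^3 + (5 + 21·x + 18·x^2)·Dx^4  (order 4).
h: a_k = 0, 1, -2, 11/3, -25/6, 247/30, …
ICs: h(0) = 0, h′(0) = 1, h′′(0) = -4, h′′′(0) = 22.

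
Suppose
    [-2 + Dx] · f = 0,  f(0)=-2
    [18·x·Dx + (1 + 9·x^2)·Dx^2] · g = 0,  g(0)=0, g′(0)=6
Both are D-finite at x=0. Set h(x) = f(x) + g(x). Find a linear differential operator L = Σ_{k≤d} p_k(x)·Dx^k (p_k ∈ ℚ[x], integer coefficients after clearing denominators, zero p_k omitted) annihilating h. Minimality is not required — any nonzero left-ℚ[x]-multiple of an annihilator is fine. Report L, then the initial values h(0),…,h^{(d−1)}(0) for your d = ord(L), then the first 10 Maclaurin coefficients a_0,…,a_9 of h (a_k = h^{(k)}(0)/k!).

L = (18 - 36·x - 486·x^2 - 324·x^3)·Dx + (-11 + 207·x^2 - 162·x^4)·Dx^2 + (1 + 9·x + 18·x^2 + 81·x^3 + 81·x^4)·Dx^3  (order 3).
h: a_k = -2, 2, -4, -62/3, -4/3, 290/3, -8/45, -196846/315, -4/315, 12400282/2835, …
ICs: h(0) = -2, h′(0) = 2, h′′(0) = -8.

f: a_k = -2, -4, -4, -8/3, -4/3, -8/15, -8/45, -16/315, -4/315, -8/2835, …
g: a_k = 0, 6, 0, -18, 0, 486/5, 0, -4374/7, 0, 4374, …
h₀=f+g: left-lcm gives L₀, ord ≤ 3.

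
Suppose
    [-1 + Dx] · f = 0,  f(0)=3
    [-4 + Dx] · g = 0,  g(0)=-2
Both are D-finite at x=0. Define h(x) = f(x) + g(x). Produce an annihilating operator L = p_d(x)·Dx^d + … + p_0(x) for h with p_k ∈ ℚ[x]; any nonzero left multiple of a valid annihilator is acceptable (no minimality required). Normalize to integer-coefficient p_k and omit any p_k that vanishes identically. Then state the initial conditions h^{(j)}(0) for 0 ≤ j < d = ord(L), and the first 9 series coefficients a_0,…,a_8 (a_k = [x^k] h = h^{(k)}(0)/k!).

L = 4 - 5·Dx + Dx^2  (order 2).
h: a_k = 1, -5, -29/2, -125/6, -509/24, -409/24, -8189/720, -6553/1008, -131069/40320, …
ICs: h(0) = 1, h′(0) = -5.

f: a_k = 3, 3, 3/2, 1/2, 1/8, 1/40, 1/240, 1/1680, 1/13440, …
g: a_k = -2, -8, -16, -64/3, -64/3, -256/15, -512/45, -2048/315, -1024/315, …
L₀ := lclm(L_f,L_g); ord L₀ ≤ 1+1.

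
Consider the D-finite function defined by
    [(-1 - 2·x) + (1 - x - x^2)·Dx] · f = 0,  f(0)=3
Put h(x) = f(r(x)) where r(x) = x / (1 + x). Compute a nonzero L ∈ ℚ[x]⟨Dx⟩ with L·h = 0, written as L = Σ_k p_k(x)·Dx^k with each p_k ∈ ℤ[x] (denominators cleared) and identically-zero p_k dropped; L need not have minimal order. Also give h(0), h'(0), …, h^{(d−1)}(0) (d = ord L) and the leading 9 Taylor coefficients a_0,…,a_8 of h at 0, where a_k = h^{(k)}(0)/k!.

f: a_k = 3, 3, 6, 9, 15, 24, 39, 63, 102, …
L₀ from L_f via x↦r, Dx↦r'^{-1}Dx.
L = (1 + 3·x) + (-1 - 2·x + x^3)·Dx  (order 1).
h: a_k = 3, 3, 3, 0, 3, -3, 6, -9, 15, …
ICs: h(0) = 3.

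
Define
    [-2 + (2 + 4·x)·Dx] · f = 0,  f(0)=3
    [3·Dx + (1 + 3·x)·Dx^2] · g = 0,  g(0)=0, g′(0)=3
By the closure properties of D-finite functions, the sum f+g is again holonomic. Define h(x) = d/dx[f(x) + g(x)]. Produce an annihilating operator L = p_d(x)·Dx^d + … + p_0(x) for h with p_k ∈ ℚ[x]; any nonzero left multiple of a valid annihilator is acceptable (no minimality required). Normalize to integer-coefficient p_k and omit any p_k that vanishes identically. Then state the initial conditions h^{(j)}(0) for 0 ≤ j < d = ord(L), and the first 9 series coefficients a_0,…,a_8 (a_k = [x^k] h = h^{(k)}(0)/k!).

L = (9 + 9·x) + (15 + 54·x + 45·x^2)·Dx + (2 + 13·x + 27·x^2 + 18·x^3)·Dx^2  (order 2).
h: a_k = 6, -12, 63/2, -177/2, 2049/8, -6021/8, 35685/16, -106263/16, 2538729/128, …
ICs: h(0) = 6, h′(0) = -12.

f: a_k = 3, 3, -3/2, 3/2, -15/8, 21/8, -63/16, 99/16, -1287/128, …
g: a_k = 0, 3, -9/2, 9, -81/4, 243/5, -243/2, 2187/7, -6561/8, …
Weyl lclm of L_f,L_g ⇒ L₀ (ord ≤ 3).
Derive L from L₀ (diff closure).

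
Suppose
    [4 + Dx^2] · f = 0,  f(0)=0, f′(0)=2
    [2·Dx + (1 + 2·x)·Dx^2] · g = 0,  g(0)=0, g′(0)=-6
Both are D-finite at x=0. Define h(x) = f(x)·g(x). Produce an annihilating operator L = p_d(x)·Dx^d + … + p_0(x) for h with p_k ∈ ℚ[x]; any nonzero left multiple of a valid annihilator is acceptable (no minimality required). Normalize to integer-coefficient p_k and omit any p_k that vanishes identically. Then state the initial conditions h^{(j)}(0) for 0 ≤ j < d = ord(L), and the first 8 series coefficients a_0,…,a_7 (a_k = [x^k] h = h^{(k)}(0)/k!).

f: a_k = 0, 2, 0, -4/3, 0, 4/15, 0, -8/315, …
g: a_k = 0, -6, 6, -8, 12, -96/5, 32, -384/7, …
f·g: L₀ = L_f ⊗_s L_g, ord ≤ 2·2.
L = (-48 + 192·x + 1216·x^2 + 2048·x^3 + 1024·x^4) + (32 + 320·x + 768·x^2 + 512·x^3)·Dx + (160·x + 672·x^2 + 1024·x^3 + 512·x^4)·Dx^2 + (8 + 80·x + 192·x^2 + 128·x^3)·Dx^3 + (3 + 28·x + 92·x^2 + 128·x^3 + 64·x^4)·Dx^4  (order 4).
h: a_k = 0, 0, -12, 12, -8, 16, -88/3, 248/5, …
ICs: h(0) = 0, h′(0) = 0, h′′(0) = -24, h′′′(0) = 72.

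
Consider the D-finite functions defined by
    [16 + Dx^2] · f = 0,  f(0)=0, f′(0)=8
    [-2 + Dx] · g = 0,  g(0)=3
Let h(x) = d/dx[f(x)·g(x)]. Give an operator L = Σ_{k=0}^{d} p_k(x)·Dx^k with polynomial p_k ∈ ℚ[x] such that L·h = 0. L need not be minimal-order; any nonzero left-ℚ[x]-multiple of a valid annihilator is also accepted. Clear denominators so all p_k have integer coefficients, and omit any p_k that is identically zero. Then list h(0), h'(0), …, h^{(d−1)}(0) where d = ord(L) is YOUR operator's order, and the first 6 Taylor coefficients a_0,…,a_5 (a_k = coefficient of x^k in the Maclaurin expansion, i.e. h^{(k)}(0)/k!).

f: a_k = 0, 8, 0, -64/3, 0, 256/15, …
g: a_k = 3, 6, 6, 4, 2, 4/5, …
Sym-product of L_f,L_g gives L₀ (≤ ord 2).
Derive L from L₀ (diff closure).
L = 20 - 4·Dx + Dx^2  (order 2).
h: a_k = 24, 96, -48, -384, -304, 704/5, …
ICs: h(0) = 24, h′(0) = 96.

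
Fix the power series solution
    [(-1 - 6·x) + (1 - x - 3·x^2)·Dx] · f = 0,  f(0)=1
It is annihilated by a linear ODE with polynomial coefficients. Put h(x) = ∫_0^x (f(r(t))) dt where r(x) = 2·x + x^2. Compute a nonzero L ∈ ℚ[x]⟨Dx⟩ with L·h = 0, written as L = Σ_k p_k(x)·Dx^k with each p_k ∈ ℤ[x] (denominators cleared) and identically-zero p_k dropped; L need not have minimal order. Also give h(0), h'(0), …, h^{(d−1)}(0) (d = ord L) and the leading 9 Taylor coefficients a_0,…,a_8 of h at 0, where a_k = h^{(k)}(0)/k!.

L = (2 + 26·x + 36·x^2 + 12·x^3)·Dx + (-1 + 2·x + 13·x^2 + 12·x^3 + 3·x^4)·Dx^2  (order 2).
h: a_k = 0, 1, 1, 17/3, 18, 392/5, 965/3, 9871/7, 6219, …
ICs: h(0) = 0, h′(0) = 1.

f: a_k = 1, 1, 4, 7, 19, 40, 97, 217, 508, …
Substitute x→r, Dx→(1/r')Dx; clear ⇒ L₀.
h=∫₀ˣh₀: take L = L₀·Dx.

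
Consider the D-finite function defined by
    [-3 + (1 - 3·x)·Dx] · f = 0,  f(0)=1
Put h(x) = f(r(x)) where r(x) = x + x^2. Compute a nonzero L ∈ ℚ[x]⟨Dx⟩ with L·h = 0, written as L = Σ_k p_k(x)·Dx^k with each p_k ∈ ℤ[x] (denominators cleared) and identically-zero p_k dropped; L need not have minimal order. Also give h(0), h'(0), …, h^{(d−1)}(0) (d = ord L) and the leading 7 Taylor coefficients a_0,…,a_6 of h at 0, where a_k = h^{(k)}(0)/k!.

L = (3 + 6·x) + (-1 + 3·x + 3·x^2)·Dx  (order 1).
h: a_k = 1, 3, 12, 45, 171, 648, 2457, …
ICs: h(0) = 1.

f: a_k = 1, 3, 9, 27, 81, 243, 729, …
Substitute x→r, Dx→(1/r')Dx; clear ⇒ L₀.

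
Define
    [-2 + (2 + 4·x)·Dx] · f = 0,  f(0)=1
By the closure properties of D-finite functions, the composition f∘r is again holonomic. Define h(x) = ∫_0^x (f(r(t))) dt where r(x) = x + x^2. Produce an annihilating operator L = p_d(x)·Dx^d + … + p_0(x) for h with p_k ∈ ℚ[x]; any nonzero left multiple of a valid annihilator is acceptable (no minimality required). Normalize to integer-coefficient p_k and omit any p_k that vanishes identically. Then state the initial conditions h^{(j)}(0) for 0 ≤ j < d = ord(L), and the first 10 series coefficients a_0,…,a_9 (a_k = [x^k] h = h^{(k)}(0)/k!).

L = (-1 - 2·x)·Dx + (1 + 2·x + 2·x^2)·Dx^2  (order 2).
h: a_k = 0, 1, 1/2, 1/6, -1/8, 3/40, -1/48, -3/112, 7/128, -61/1152, …
ICs: h(0) = 0, h′(0) = 1.

f: a_k = 1, 1, -1/2, 1/2, -5/8, 7/8, -21/16, 33/16, -429/128, 715/128, …
Change of var in L_f (x↦r) gives L₀.
∫: right-multiply L₀ by Dx.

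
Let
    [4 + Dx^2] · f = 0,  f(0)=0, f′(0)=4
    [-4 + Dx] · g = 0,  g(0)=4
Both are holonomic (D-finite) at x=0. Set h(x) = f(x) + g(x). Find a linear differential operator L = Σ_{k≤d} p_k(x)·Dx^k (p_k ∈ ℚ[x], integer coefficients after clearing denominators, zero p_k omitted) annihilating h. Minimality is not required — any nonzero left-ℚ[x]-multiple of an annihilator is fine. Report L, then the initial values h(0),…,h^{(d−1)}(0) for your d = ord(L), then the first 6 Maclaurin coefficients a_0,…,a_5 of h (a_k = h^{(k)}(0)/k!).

L = -16 + 4·Dx - 4·Dx^2 + Dx^3  (order 3).
h: a_k = 4, 20, 32, 40, 128/3, 104/3, …
ICs: h(0) = 4, h′(0) = 20, h′′(0) = 64.

f: a_k = 0, 4, 0, -8/3, 0, 8/15, …
g: a_k = 4, 16, 32, 128/3, 128/3, 512/15, …
L₀ := lclm(L_f,L_g); ord L₀ ≤ 2+1.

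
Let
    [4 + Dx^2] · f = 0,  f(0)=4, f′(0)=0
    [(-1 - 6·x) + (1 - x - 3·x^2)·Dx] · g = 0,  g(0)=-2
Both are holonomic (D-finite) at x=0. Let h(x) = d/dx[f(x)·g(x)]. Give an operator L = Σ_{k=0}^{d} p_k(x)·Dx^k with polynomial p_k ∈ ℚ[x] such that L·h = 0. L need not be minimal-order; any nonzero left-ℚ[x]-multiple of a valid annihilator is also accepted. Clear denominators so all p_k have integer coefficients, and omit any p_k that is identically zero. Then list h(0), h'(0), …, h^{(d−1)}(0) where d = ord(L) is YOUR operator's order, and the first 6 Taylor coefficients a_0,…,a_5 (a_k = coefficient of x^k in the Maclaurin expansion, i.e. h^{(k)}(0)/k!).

L = (10 - 16·x - 40·x^2 + 48·x^3 + 72·x^4) + (5 + 34·x + 36·x^2 + 72·x^3)·Dx + (-1 - x - x^2 + 12·x^3 + 18·x^4)·Dx^2  (order 2).
h: a_k = -8, -32, -120, -1120/3, -3200/3, -44336/15, …
ICs: h(0) = -8, h′(0) = -32.

f: a_k = 4, 0, -8, 0, 8/3, 0, …
g: a_k = -2, -2, -8, -14, -38, -80, …
Product ⇒ symmetric product L₀, ord ≤ 2.
h=h₀': d/dx-closure on L₀ ⇒ L.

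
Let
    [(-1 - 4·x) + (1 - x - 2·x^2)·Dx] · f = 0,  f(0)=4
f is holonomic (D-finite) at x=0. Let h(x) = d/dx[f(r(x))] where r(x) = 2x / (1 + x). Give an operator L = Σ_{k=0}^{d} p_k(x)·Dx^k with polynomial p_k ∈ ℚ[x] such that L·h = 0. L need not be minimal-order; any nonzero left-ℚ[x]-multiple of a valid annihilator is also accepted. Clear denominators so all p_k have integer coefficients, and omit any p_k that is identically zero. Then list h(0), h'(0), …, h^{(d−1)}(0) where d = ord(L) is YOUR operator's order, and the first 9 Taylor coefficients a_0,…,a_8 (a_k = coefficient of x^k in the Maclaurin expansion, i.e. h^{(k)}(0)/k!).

L = (10 + 54·x + 270·x^2 + 162·x^3) + (-1 - 10·x + 90·x^3 + 81·x^4)·Dx  (order 1).
h: a_k = 8, 80, 216, 1440, 3240, 19440, 40824, 233280, 472392, …
ICs: h(0) = 8.

f: a_k = 4, 4, 12, 20, 44, 84, 172, 340, 684, …
Change of var in L_f (x↦r) gives L₀.
Derive L from L₀ (diff closure).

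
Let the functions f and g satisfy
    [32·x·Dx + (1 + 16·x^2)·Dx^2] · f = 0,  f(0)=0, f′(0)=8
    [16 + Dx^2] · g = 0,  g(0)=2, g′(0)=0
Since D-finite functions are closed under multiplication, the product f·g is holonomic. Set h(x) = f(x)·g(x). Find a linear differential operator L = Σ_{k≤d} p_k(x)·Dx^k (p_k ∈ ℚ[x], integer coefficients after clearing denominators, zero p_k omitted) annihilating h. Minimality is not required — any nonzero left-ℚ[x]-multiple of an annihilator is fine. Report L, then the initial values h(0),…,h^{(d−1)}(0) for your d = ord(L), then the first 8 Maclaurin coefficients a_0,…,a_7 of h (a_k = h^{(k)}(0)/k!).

f: a_k = 0, 8, 0, -128/3, 0, 2048/5, 0, -32768/7, …
g: a_k = 2, 0, -16, 0, 64/3, 0, -512/45, 0, …
Product ⇒ symmetric product L₀, ord ≤ 4.
L = (1280 + 53248·x^2 + 360448·x^4 + 2097152·x^6 + 8388608·x^8) + (1536·x + 40960·x^3 + 393216·x^5 + 2097152·x^7)·Dx + (96 + 4096·x^2 + 36864·x^4 + 262144·x^6 + 1048576·x^8)·Dx^2 + (96·x + 2560·x^3 + 24576·x^5 + 131072·x^7)·Dx^3 + (1 + 48·x^2 + 896·x^4 + 8192·x^6 + 32768·x^8)·Dx^4  (order 4).
h: a_k = 0, 16, 0, -640/3, 0, 25088/15, 0, -5328896/315, …
ICs: h(0) = 0, h′(0) = 16, h′′(0) = 0, h′′′(0) = -1280.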